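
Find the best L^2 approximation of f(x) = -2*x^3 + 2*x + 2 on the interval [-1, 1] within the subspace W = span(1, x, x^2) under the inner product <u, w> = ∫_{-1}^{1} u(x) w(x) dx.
g(x) = 4*x/5 + 2

The best approximation g ∈ W is the orthogonal projection of f onto W. Writing g = a_0 + a_1 x + a_2 x^2, the coefficients solve the normal equations G · a = b where
  G_{ij} = <φ_i, φ_j> and b_i = <f, φ_i>, with φ_0 = 1, φ_1 = x, φ_2 = x^2.
G =
  [2, 0, 2/3]
  [0, 2/3, 0]
  [2/3, 0, 2/5],
b = (4, 8/15, 4/3).
Solving gives a_0 = 2, a_1 = 4/5, a_2 = 0, so
  g(x) = 4*x/5 + 2.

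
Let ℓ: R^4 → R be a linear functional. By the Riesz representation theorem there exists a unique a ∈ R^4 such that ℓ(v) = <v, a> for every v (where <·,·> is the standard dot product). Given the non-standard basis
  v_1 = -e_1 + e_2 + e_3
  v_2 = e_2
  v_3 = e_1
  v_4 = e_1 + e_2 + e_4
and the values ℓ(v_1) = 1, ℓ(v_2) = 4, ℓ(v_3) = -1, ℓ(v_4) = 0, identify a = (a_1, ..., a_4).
a = (-1, 4, -4, -3)

Write a = (a_1, ..., a_4) in the standard basis. For each basis vector v_i, ℓ(v_i) = <v_i, a> is a linear equation in the a_j's. Collect the n equations into a matrix system V a = ℓ, where row i of V is v_i (expressed in the standard basis). Since V is invertible (lower-triangular with 1s on the diagonal, up to permutation), solve by back-substitution:
  V =
[[-1, 1, 1, 0],
 [0, 1, 0, 0],
 [1, 0, 0, 0],
 [1, 1, 0, 1]]
  V a = (1, 4, -1, 0)
Solving gives a = (-1, 4, -4, -3).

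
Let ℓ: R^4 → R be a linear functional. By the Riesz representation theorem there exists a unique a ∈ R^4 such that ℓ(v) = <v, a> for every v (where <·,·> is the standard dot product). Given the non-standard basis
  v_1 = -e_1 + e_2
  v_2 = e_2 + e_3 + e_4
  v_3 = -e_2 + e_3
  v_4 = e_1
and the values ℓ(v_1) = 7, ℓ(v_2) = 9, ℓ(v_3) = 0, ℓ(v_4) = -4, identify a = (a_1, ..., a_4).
a = (-4, 3, 3, 3)

Write a = (a_1, ..., a_4) in the standard basis. For each basis vector v_i, ℓ(v_i) = <v_i, a> is a linear equation in the a_j's. Collect the n equations into a matrix system V a = ℓ, where row i of V is v_i (expressed in the standard basis). Since V is invertible (lower-triangular with 1s on the diagonal, up to permutation), solve by back-substitution:
  V =
[[-1, 1, 0, 0],
 [0, 1, 1, 1],
 [0, -1, 1, 0],
 [1, 0, 0, 0]]
  V a = (7, 9, 0, -4)
Solving gives a = (-4, 3, 3, 3).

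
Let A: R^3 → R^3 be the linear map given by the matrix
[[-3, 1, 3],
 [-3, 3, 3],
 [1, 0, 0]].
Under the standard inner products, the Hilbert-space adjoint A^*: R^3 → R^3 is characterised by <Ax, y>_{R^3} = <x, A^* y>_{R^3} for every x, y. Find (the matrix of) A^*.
A^* = A^T =
[[-3, -3, 1],
 [1, 3, 0],
 [3, 3, 0]]

For real matrices with standard dot products, the defining identity <Ax, y> = <x, A^* y> gives (Ax)^T y = x^T (A^*) y, i.e. x^T A^T y = x^T (A^*) y. Since this holds for all x, y, we must have A^* = A^T. Therefore
A^* =
[[-3, -3, 1],
 [1, 3, 0],
 [3, 3, 0]].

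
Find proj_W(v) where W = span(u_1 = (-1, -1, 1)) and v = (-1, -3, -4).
proj_W(v) = (0, 0, 0)

Set up U = [u_1 | ... | u_1] ∈ R^(3×1). The projector onto W = col(U) is P = U (U^T U)^(-1) U^T.
Compute U^T U =
  [3],
and U^T v = (0).
Solve U^T U · c = U^T v for the coefficients: c = (0). The projection is proj_W(v) = U c.
Check: (v - proj_W(v)) · u_1 = 0  (should be 0).
Result: proj_W(v) = (0, 0, 0).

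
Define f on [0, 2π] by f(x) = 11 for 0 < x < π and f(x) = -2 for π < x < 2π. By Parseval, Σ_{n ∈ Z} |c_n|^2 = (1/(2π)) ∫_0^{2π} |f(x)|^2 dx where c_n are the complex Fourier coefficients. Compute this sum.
Σ |c_n|^2 = 125/2

Parseval equates the L^2 energy of f (normalised by 1/(2π)) with the ℓ^2 sum of its Fourier coefficients: (1/(2π)) ∫_0^{2π} |f|^2 = Σ |c_n|^2.
Compute the left side: (1/(2π)) [∫_0^π 11^2 dx + ∫_π^{2π} (-2)^2 dx] = (1/(2π)) · (121π + 4π) = (121 + 4)/2 = 125/2.
So Σ_{n ∈ Z} |c_n|^2 = 125/2.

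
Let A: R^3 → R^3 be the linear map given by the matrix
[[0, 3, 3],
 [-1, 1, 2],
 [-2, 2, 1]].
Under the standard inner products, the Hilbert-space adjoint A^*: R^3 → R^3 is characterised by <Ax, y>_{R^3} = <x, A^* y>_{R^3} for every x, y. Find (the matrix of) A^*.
A^* = A^T =
[[0, -1, -2],
 [3, 1, 2],
 [3, 2, 1]]

For real matrices with standard dot products, the defining identity <Ax, y> = <x, A^* y> gives (Ax)^T y = x^T (A^*) y, i.e. x^T A^T y = x^T (A^*) y. Since this holds for all x, y, we must have A^* = A^T. Therefore
A^* =
[[0, -1, -2],
 [3, 1, 2],
 [3, 2, 1]].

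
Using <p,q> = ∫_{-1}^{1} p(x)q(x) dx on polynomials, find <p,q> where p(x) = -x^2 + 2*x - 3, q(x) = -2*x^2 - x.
<p,q> = 52/15

Expand the product: p(x)·q(x) = 2*x^4 - 3*x^3 + 4*x^2 + 3*x.
∫_{-1}^{1} of each monomial x^k gives [2/(k+1) if k even, 0 if k odd]. Integrating term-by-term (or equivalently evaluating the antiderivative F(x) = 2*x^5/5 - 3*x^4/4 + 4*x^3/3 + 3*x^2/2 at the endpoints):
  F(1) − F(−1) = 149/60 − (-59/60) = 52/15.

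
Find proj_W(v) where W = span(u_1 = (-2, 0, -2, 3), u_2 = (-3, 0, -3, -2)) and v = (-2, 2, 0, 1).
proj_W(v) = (-1, 0, -1, 1)

Set up U = [u_1 | ... | u_2] ∈ R^(4×2). The projector onto W = col(U) is P = U (U^T U)^(-1) U^T.
Compute U^T U =
  [17, 6]
  [6, 22],
and U^T v = (7, 4).
Solve U^T U · c = U^T v for the coefficients: c = (5/13, 1/13). The projection is proj_W(v) = U c.
Check: (v - proj_W(v)) · u_1 = 0  (should be 0).
Check: (v - proj_W(v)) · u_2 = 0  (should be 0).
Result: proj_W(v) = (-1, 0, -1, 1).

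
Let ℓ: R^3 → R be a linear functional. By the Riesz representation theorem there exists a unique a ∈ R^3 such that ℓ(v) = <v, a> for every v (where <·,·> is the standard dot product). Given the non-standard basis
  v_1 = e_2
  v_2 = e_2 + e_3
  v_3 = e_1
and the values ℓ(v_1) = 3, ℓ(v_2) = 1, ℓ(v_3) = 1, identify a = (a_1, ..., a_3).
a = (1, 3, -2)

Write a = (a_1, ..., a_3) in the standard basis. For each basis vector v_i, ℓ(v_i) = <v_i, a> is a linear equation in the a_j's. Collect the n equations into a matrix system V a = ℓ, where row i of V is v_i (expressed in the standard basis). Since V is invertible (lower-triangular with 1s on the diagonal, up to permutation), solve by back-substitution:
  V =
[[0, 1, 0],
 [0, 1, 1],
 [1, 0, 0]]
  V a = (3, 1, 1)
Solving gives a = (1, 3, -2).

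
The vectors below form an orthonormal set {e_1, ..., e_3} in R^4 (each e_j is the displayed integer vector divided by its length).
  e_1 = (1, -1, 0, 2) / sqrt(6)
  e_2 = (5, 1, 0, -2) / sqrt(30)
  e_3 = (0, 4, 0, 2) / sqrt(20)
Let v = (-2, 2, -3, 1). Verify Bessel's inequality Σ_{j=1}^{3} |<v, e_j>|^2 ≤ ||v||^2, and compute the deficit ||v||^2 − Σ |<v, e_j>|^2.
Σ |<v, e_j>|^2 = 9; ||v||^2 = 18; deficit = 9

Write each e_j = u_j / sqrt(<u_j, u_j>) where u_j is the displayed integer vector. Then <v, e_j> = <v, u_j> / sqrt(<u_j, u_j>), so |<v, e_j>|^2 = <v, u_j>^2 / <u_j, u_j>.
Coefficients: <v, e_1> = -2/sqrt(6), <v, e_2> = -10/sqrt(30), <v, e_3> = 10/sqrt(20).
Square and sum: Σ |<v, e_j>|^2 = 9.
Compute ||v||^2 = v·v = 18.
Deficit = 18 − 9 = 9 ≥ 0, confirming Bessel's inequality. (The deficit equals ||v − Σ <v,e_j> e_j||^2, the squared distance from v to span{e_j}.)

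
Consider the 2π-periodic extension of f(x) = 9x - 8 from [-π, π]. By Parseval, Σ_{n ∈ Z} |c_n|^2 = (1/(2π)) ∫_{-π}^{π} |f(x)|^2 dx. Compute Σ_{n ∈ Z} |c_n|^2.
Σ |c_n|^2 = 27π^2 + 64

Expand and integrate term by term over [-π, π]:
  ∫ (9x)^2 dx = 81·(2π^3/3); ∫ 2·9·(-8)·x dx = 0 (odd integrand); ∫ (-8)^2 dx = 64·2π.
So (1/(2π)) ∫_{-π}^{π} (9x - 8)^2 dx = 81π^2/3 + 64 = 27π^2 + 64.
Parseval ⇒ Σ |c_n|^2 = 27π^2 + 64.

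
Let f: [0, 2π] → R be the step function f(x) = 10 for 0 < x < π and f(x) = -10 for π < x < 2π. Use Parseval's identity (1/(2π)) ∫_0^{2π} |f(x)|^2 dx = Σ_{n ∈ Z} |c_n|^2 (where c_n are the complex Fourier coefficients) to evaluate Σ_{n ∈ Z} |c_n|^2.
Σ |c_n|^2 = 100

Parseval equates the L^2 energy of f (normalised by 1/(2π)) with the ℓ^2 sum of its Fourier coefficients: (1/(2π)) ∫_0^{2π} |f|^2 = Σ |c_n|^2.
Compute the left side: (1/(2π)) [∫_0^π 10^2 dx + ∫_π^{2π} (-10)^2 dx] = (1/(2π)) · (100π + 100π) = (100 + 100)/2 = 100.
So Σ_{n ∈ Z} |c_n|^2 = 100.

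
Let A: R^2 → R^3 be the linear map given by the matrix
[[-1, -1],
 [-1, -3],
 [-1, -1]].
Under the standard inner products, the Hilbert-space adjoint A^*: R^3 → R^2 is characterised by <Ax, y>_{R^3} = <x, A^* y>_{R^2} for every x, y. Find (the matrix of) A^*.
A^* = A^T =
[[-1, -1, -1],
 [-1, -3, -1]]

For real matrices with standard dot products, the defining identity <Ax, y> = <x, A^* y> gives (Ax)^T y = x^T (A^*) y, i.e. x^T A^T y = x^T (A^*) y. Since this holds for all x, y, we must have A^* = A^T. Therefore
A^* =
[[-1, -1, -1],
 [-1, -3, -1]].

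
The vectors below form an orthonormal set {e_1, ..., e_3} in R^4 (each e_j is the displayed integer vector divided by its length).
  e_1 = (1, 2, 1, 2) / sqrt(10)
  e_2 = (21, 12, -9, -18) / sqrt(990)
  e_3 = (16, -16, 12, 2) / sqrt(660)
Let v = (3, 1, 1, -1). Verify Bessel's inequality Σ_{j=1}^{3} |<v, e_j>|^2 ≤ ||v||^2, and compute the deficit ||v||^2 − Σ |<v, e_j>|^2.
Σ |<v, e_j>|^2 = 57/5; ||v||^2 = 12; deficit = 3/5

Write each e_j = u_j / sqrt(<u_j, u_j>) where u_j is the displayed integer vector. Then <v, e_j> = <v, u_j> / sqrt(<u_j, u_j>), so |<v, e_j>|^2 = <v, u_j>^2 / <u_j, u_j>.
Coefficients: <v, e_1> = 4/sqrt(10), <v, e_2> = 84/sqrt(990), <v, e_3> = 42/sqrt(660).
Square and sum: Σ |<v, e_j>|^2 = 57/5.
Compute ||v||^2 = v·v = 12.
Deficit = 12 − 57/5 = 3/5 ≥ 0, confirming Bessel's inequality. (The deficit equals ||v − Σ <v,e_j> e_j||^2, the squared distance from v to span{e_j}.)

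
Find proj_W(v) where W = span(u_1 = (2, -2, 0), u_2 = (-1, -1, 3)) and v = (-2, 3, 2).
proj_W(v) = (-65/22, 45/22, 15/11)

Set up U = [u_1 | ... | u_2] ∈ R^(3×2). The projector onto W = col(U) is P = U (U^T U)^(-1) U^T.
Compute U^T U =
  [8, 0]
  [0, 11],
and U^T v = (-10, 5).
Solve U^T U · c = U^T v for the coefficients: c = (-5/4, 5/11). The projection is proj_W(v) = U c.
Check: (v - proj_W(v)) · u_1 = 0  (should be 0).
Check: (v - proj_W(v)) · u_2 = 0  (should be 0).
Result: proj_W(v) = (-65/22, 45/22, 15/11).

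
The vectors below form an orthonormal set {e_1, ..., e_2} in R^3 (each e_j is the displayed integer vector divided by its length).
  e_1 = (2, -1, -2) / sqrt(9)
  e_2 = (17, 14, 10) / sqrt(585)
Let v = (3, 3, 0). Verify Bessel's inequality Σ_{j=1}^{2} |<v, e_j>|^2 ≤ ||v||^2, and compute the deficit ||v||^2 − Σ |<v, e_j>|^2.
Σ |<v, e_j>|^2 = 1026/65; ||v||^2 = 18; deficit = 144/65

Write each e_j = u_j / sqrt(<u_j, u_j>) where u_j is the displayed integer vector. Then <v, e_j> = <v, u_j> / sqrt(<u_j, u_j>), so |<v, e_j>|^2 = <v, u_j>^2 / <u_j, u_j>.
Coefficients: <v, e_1> = 3/sqrt(9), <v, e_2> = 93/sqrt(585).
Square and sum: Σ |<v, e_j>|^2 = 1026/65.
Compute ||v||^2 = v·v = 18.
Deficit = 18 − 1026/65 = 144/65 ≥ 0, confirming Bessel's inequality. (The deficit equals ||v − Σ <v,e_j> e_j||^2, the squared distance from v to span{e_j}.)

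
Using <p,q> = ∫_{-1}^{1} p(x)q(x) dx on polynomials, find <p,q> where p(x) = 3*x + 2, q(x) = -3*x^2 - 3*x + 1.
<p,q> = -6

Expand the product: p(x)·q(x) = -9*x^3 - 15*x^2 - 3*x + 2.
∫_{-1}^{1} of each monomial x^k gives [2/(k+1) if k even, 0 if k odd]. Integrating term-by-term (or equivalently evaluating the antiderivative F(x) = -9*x^4/4 - 5*x^3 - 3*x^2/2 + 2*x at the endpoints):
  F(1) − F(−1) = -27/4 − (-3/4) = -6.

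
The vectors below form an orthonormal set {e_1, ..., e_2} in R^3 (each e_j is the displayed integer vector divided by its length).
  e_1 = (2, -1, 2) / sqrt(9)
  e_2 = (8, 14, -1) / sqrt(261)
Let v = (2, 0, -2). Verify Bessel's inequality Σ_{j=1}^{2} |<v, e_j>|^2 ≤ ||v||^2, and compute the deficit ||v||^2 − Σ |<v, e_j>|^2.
Σ |<v, e_j>|^2 = 36/29; ||v||^2 = 8; deficit = 196/29

Write each e_j = u_j / sqrt(<u_j, u_j>) where u_j is the displayed integer vector. Then <v, e_j> = <v, u_j> / sqrt(<u_j, u_j>), so |<v, e_j>|^2 = <v, u_j>^2 / <u_j, u_j>.
Coefficients: <v, e_1> = 0/sqrt(9), <v, e_2> = 18/sqrt(261).
Square and sum: Σ |<v, e_j>|^2 = 36/29.
Compute ||v||^2 = v·v = 8.
Deficit = 8 − 36/29 = 196/29 ≥ 0, confirming Bessel's inequality. (The deficit equals ||v − Σ <v,e_j> e_j||^2, the squared distance from v to span{e_j}.)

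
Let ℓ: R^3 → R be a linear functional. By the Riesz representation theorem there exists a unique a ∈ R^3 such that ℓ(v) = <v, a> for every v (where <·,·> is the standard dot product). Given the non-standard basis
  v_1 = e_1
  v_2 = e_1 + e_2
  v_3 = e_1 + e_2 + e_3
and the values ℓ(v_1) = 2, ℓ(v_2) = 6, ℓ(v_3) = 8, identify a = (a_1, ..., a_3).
a = (2, 4, 2)

Write a = (a_1, ..., a_3) in the standard basis. For each basis vector v_i, ℓ(v_i) = <v_i, a> is a linear equation in the a_j's. Collect the n equations into a matrix system V a = ℓ, where row i of V is v_i (expressed in the standard basis). Since V is invertible (lower-triangular with 1s on the diagonal, up to permutation), solve by back-substitution:
  V =
[[1, 0, 0],
 [1, 1, 0],
 [1, 1, 1]]
  V a = (2, 6, 8)
Solving gives a = (2, 4, 2).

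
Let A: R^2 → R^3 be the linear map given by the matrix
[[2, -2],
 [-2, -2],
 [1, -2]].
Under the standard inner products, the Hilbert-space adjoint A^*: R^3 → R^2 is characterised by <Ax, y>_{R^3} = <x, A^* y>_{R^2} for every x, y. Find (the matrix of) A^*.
A^* = A^T =
[[2, -2, 1],
 [-2, -2, -2]]

For real matrices with standard dot products, the defining identity <Ax, y> = <x, A^* y> gives (Ax)^T y = x^T (A^*) y, i.e. x^T A^T y = x^T (A^*) y. Since this holds for all x, y, we must have A^* = A^T. Therefore
A^* =
[[2, -2, 1],
 [-2, -2, -2]].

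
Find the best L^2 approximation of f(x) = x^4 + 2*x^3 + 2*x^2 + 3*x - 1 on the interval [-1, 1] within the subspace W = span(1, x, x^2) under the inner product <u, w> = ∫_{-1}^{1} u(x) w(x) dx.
g(x) = 20*x^2/7 + 21*x/5 - 38/35

The best approximation g ∈ W is the orthogonal projection of f onto W. Writing g = a_0 + a_1 x + a_2 x^2, the coefficients solve the normal equations G · a = b where
  G_{ij} = <φ_i, φ_j> and b_i = <f, φ_i>, with φ_0 = 1, φ_1 = x, φ_2 = x^2.
G =
  [2, 0, 2/3]
  [0, 2/3, 0]
  [2/3, 0, 2/5],
b = (-4/15, 14/5, 44/105).
Solving gives a_0 = -38/35, a_1 = 21/5, a_2 = 20/7, so
  g(x) = 20*x^2/7 + 21*x/5 - 38/35.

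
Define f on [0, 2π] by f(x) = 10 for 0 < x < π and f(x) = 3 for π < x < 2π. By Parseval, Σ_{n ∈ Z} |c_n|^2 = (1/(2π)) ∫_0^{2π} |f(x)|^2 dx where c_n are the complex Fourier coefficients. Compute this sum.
Σ |c_n|^2 = 109/2

Parseval equates the L^2 energy of f (normalised by 1/(2π)) with the ℓ^2 sum of its Fourier coefficients: (1/(2π)) ∫_0^{2π} |f|^2 = Σ |c_n|^2.
Compute the left side: (1/(2π)) [∫_0^π 10^2 dx + ∫_π^{2π} 3^2 dx] = (1/(2π)) · (100π + 9π) = (100 + 9)/2 = 109/2.
So Σ_{n ∈ Z} |c_n|^2 = 109/2.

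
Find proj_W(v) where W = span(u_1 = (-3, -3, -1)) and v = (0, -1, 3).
proj_W(v) = (0, 0, 0)

Set up U = [u_1 | ... | u_1] ∈ R^(3×1). The projector onto W = col(U) is P = U (U^T U)^(-1) U^T.
Compute U^T U =
  [19],
and U^T v = (0).
Solve U^T U · c = U^T v for the coefficients: c = (0). The projection is proj_W(v) = U c.
Check: (v - proj_W(v)) · u_1 = 0  (should be 0).
Result: proj_W(v) = (0, 0, 0).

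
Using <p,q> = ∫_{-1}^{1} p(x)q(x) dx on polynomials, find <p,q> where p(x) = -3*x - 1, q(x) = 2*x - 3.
<p,q> = 2

Expand the product: p(x)·q(x) = -6*x^2 + 7*x + 3.
∫_{-1}^{1} of each monomial x^k gives [2/(k+1) if k even, 0 if k odd]. Integrating term-by-term (or equivalently evaluating the antiderivative F(x) = -2*x^3 + 7*x^2/2 + 3*x at the endpoints):
  F(1) − F(−1) = 9/2 − (5/2) = 2.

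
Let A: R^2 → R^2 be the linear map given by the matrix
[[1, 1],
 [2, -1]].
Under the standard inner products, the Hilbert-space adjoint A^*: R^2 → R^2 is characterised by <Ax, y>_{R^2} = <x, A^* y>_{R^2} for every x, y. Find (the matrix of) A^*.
A^* = A^T =
[[1, 2],
 [1, -1]]

For real matrices with standard dot products, the defining identity <Ax, y> = <x, A^* y> gives (Ax)^T y = x^T (A^*) y, i.e. x^T A^T y = x^T (A^*) y. Since this holds for all x, y, we must have A^* = A^T. Therefore
A^* =
[[1, 2],
 [1, -1]].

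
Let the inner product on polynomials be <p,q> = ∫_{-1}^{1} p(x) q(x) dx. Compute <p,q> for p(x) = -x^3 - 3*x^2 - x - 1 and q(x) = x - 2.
<p,q> = 104/15

Expand the product: p(x)·q(x) = -x^4 - x^3 + 5*x^2 + x + 2.
∫_{-1}^{1} of each monomial x^k gives [2/(k+1) if k even, 0 if k odd]. Integrating term-by-term (or equivalently evaluating the antiderivative F(x) = -x^5/5 - x^4/4 + 5*x^3/3 + x^2/2 + 2*x at the endpoints):
  F(1) − F(−1) = 223/60 − (-193/60) = 104/15.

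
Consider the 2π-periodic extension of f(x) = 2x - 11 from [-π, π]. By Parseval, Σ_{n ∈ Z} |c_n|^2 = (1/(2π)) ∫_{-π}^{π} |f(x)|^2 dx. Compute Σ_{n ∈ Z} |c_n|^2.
Σ |c_n|^2 = 4π^2/3 + 121

Expand and integrate term by term over [-π, π]:
  ∫ (2x)^2 dx = 4·(2π^3/3); ∫ 2·2·(-11)·x dx = 0 (odd integrand); ∫ (-11)^2 dx = 121·2π.
So (1/(2π)) ∫_{-π}^{π} (2x - 11)^2 dx = 4π^2/3 + 121 = 4π^2/3 + 121.
Parseval ⇒ Σ |c_n|^2 = 4π^2/3 + 121.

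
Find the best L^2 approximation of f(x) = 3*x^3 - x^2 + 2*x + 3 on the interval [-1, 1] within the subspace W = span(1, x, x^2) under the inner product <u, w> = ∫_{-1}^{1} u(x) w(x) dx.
g(x) = -x^2 + 19*x/5 + 3

The best approximation g ∈ W is the orthogonal projection of f onto W. Writing g = a_0 + a_1 x + a_2 x^2, the coefficients solve the normal equations G · a = b where
  G_{ij} = <φ_i, φ_j> and b_i = <f, φ_i>, with φ_0 = 1, φ_1 = x, φ_2 = x^2.
G =
  [2, 0, 2/3]
  [0, 2/3, 0]
  [2/3, 0, 2/5],
b = (16/3, 38/15, 8/5).
Solving gives a_0 = 3, a_1 = 19/5, a_2 = -1, so
  g(x) = -x^2 + 19*x/5 + 3.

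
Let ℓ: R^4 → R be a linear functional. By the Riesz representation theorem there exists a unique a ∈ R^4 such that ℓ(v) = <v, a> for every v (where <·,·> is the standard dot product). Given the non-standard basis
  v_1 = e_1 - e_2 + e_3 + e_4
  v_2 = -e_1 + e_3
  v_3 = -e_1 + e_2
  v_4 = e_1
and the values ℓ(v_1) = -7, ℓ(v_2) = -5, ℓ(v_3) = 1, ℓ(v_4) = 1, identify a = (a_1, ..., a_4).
a = (1, 2, -4, -2)

Write a = (a_1, ..., a_4) in the standard basis. For each basis vector v_i, ℓ(v_i) = <v_i, a> is a linear equation in the a_j's. Collect the n equations into a matrix system V a = ℓ, where row i of V is v_i (expressed in the standard basis). Since V is invertible (lower-triangular with 1s on the diagonal, up to permutation), solve by back-substitution:
  V =
[[1, -1, 1, 1],
 [-1, 0, 1, 0],
 [-1, 1, 0, 0],
 [1, 0, 0, 0]]
  V a = (-7, -5, 1, 1)
Solving gives a = (1, 2, -4, -2).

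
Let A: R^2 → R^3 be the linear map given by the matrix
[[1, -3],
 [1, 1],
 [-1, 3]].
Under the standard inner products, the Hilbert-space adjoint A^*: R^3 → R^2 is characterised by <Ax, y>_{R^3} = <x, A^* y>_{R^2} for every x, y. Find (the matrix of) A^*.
A^* = A^T =
[[1, 1, -1],
 [-3, 1, 3]]

For real matrices with standard dot products, the defining identity <Ax, y> = <x, A^* y> gives (Ax)^T y = x^T (A^*) y, i.e. x^T A^T y = x^T (A^*) y. Since this holds for all x, y, we must have A^* = A^T. Therefore
A^* =
[[1, 1, -1],
 [-3, 1, 3]].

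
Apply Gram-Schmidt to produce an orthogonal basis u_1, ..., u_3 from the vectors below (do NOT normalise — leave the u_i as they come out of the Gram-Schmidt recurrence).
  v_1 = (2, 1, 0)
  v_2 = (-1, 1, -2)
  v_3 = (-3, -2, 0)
Orthogonal basis:
  u_1 = (2, 1, 0)
  u_2 = (-3/5, 6/5, -2)
  u_3 = (4/29, -8/29, -6/29)

Apply the Gram-Schmidt recurrence
  u_1 = v_1
  u_i = v_i − Σ_{j<i} ((v_i · u_j) / (u_j · u_j)) · u_j.

Step by step this gives:
  u_1 = (2, 1, 0)
  u_2 = (-3/5, 6/5, -2)
  u_3 = (4/29, -8/29, -6/29)

Orthogonality check:
  u_2 · u_1 = 0 (should be 0)
  u_3 · u_1 = 0 (should be 0)
  u_3 · u_2 = 0 (should be 0)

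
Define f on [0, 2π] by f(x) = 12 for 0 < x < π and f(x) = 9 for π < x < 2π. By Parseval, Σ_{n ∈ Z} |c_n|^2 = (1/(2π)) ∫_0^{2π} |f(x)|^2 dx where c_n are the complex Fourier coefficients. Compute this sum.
Σ |c_n|^2 = 225/2

Parseval equates the L^2 energy of f (normalised by 1/(2π)) with the ℓ^2 sum of its Fourier coefficients: (1/(2π)) ∫_0^{2π} |f|^2 = Σ |c_n|^2.
Compute the left side: (1/(2π)) [∫_0^π 12^2 dx + ∫_π^{2π} 9^2 dx] = (1/(2π)) · (144π + 81π) = (144 + 81)/2 = 225/2.
So Σ_{n ∈ Z} |c_n|^2 = 225/2.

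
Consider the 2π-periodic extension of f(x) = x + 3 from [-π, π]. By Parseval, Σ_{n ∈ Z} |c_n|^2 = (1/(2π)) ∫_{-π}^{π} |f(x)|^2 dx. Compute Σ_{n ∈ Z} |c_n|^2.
Σ |c_n|^2 = π^2/3 + 9

Expand and integrate term by term over [-π, π]:
  ∫ (x)^2 dx = 1·(2π^3/3); ∫ 2·1·(3)·x dx = 0 (odd integrand); ∫ 3^2 dx = 9·2π.
So (1/(2π)) ∫_{-π}^{π} (x + 3)^2 dx = 1π^2/3 + 9 = π^2/3 + 9.
Parseval ⇒ Σ |c_n|^2 = π^2/3 + 9.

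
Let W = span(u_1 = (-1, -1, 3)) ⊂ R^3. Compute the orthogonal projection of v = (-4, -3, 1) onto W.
proj_W(v) = (-10/11, -10/11, 30/11)

Set up U = [u_1 | ... | u_1] ∈ R^(3×1). The projector onto W = col(U) is P = U (U^T U)^(-1) U^T.
Compute U^T U =
  [11],
and U^T v = (10).
Solve U^T U · c = U^T v for the coefficients: c = (10/11). The projection is proj_W(v) = U c.
Check: (v - proj_W(v)) · u_1 = 0  (should be 0).
Result: proj_W(v) = (-10/11, -10/11, 30/11).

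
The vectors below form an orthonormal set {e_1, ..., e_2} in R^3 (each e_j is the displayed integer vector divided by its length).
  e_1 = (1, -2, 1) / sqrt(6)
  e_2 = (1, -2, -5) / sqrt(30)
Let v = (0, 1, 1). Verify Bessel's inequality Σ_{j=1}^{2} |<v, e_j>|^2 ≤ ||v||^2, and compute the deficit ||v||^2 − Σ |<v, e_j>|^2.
Σ |<v, e_j>|^2 = 9/5; ||v||^2 = 2; deficit = 1/5

Write each e_j = u_j / sqrt(<u_j, u_j>) where u_j is the displayed integer vector. Then <v, e_j> = <v, u_j> / sqrt(<u_j, u_j>), so |<v, e_j>|^2 = <v, u_j>^2 / <u_j, u_j>.
Coefficients: <v, e_1> = -1/sqrt(6), <v, e_2> = -7/sqrt(30).
Square and sum: Σ |<v, e_j>|^2 = 9/5.
Compute ||v||^2 = v·v = 2.
Deficit = 2 − 9/5 = 1/5 ≥ 0, confirming Bessel's inequality. (The deficit equals ||v − Σ <v,e_j> e_j||^2, the squared distance from v to span{e_j}.)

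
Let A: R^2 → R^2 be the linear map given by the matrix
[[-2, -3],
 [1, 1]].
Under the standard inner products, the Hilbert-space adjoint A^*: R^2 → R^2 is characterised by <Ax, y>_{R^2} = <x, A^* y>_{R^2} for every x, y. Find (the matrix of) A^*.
A^* = A^T =
[[-2, 1],
 [-3, 1]]

For real matrices with standard dot products, the defining identity <Ax, y> = <x, A^* y> gives (Ax)^T y = x^T (A^*) y, i.e. x^T A^T y = x^T (A^*) y. Since this holds for all x, y, we must have A^* = A^T. Therefore
A^* =
[[-2, 1],
 [-3, 1]].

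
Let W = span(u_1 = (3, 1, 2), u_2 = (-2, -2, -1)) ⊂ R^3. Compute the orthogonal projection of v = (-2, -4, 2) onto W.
proj_W(v) = (-11/13, -57/13, 6/13)

Set up U = [u_1 | ... | u_2] ∈ R^(3×2). The projector onto W = col(U) is P = U (U^T U)^(-1) U^T.
Compute U^T U =
  [14, -10]
  [-10, 9],
and U^T v = (-6, 10).
Solve U^T U · c = U^T v for the coefficients: c = (23/13, 40/13). The projection is proj_W(v) = U c.
Check: (v - proj_W(v)) · u_1 = 0  (should be 0).
Check: (v - proj_W(v)) · u_2 = 0  (should be 0).
Result: proj_W(v) = (-11/13, -57/13, 6/13).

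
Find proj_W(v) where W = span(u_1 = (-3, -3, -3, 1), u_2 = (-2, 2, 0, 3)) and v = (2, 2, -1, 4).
proj_W(v) = (-339/467, 1065/467, 363/467, 932/467)

Set up U = [u_1 | ... | u_2] ∈ R^(4×2). The projector onto W = col(U) is P = U (U^T U)^(-1) U^T.
Compute U^T U =
  [28, 3]
  [3, 17],
and U^T v = (-5, 12).
Solve U^T U · c = U^T v for the coefficients: c = (-121/467, 351/467). The projection is proj_W(v) = U c.
Check: (v - proj_W(v)) · u_1 = 0  (should be 0).
Check: (v - proj_W(v)) · u_2 = 0  (should be 0).
Result: proj_W(v) = (-339/467, 1065/467, 363/467, 932/467).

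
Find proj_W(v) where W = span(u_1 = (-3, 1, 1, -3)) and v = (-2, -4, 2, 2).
proj_W(v) = (3/10, -1/10, -1/10, 3/10)

Set up U = [u_1 | ... | u_1] ∈ R^(4×1). The projector onto W = col(U) is P = U (U^T U)^(-1) U^T.
Compute U^T U =
  [20],
and U^T v = (-2).
Solve U^T U · c = U^T v for the coefficients: c = (-1/10). The projection is proj_W(v) = U c.
Check: (v - proj_W(v)) · u_1 = 0  (should be 0).
Result: proj_W(v) = (3/10, -1/10, -1/10, 3/10).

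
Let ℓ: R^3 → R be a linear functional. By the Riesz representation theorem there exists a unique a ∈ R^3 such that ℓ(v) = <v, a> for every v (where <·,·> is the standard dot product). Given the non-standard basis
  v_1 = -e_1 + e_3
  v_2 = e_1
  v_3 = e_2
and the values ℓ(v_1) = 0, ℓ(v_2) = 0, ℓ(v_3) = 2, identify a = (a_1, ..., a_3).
a = (0, 2, 0)

Write a = (a_1, ..., a_3) in the standard basis. For each basis vector v_i, ℓ(v_i) = <v_i, a> is a linear equation in the a_j's. Collect the n equations into a matrix system V a = ℓ, where row i of V is v_i (expressed in the standard basis). Since V is invertible (lower-triangular with 1s on the diagonal, up to permutation), solve by back-substitution:
  V =
[[-1, 0, 1],
 [1, 0, 0],
 [0, 1, 0]]
  V a = (0, 0, 2)
Solving gives a = (0, 2, 0).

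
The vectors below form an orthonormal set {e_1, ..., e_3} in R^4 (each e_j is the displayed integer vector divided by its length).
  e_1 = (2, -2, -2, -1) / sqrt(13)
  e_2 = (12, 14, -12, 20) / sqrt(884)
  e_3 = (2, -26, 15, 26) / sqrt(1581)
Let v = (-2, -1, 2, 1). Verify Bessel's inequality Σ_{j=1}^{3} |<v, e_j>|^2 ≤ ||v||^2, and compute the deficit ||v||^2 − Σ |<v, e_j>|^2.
Σ |<v, e_j>|^2 = 298/31; ||v||^2 = 10; deficit = 12/31

Write each e_j = u_j / sqrt(<u_j, u_j>) where u_j is the displayed integer vector. Then <v, e_j> = <v, u_j> / sqrt(<u_j, u_j>), so |<v, e_j>|^2 = <v, u_j>^2 / <u_j, u_j>.
Coefficients: <v, e_1> = -7/sqrt(13), <v, e_2> = -42/sqrt(884), <v, e_3> = 78/sqrt(1581).
Square and sum: Σ |<v, e_j>|^2 = 298/31.
Compute ||v||^2 = v·v = 10.
Deficit = 10 − 298/31 = 12/31 ≥ 0, confirming Bessel's inequality. (The deficit equals ||v − Σ <v,e_j> e_j||^2, the squared distance from v to span{e_j}.)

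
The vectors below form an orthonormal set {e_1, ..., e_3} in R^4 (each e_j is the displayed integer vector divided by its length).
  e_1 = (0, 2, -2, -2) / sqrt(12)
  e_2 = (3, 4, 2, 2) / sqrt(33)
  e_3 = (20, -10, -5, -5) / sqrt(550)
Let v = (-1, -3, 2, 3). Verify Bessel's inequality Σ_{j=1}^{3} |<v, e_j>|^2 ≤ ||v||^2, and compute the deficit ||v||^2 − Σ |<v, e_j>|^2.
Σ |<v, e_j>|^2 = 45/2; ||v||^2 = 23; deficit = 1/2

Write each e_j = u_j / sqrt(<u_j, u_j>) where u_j is the displayed integer vector. Then <v, e_j> = <v, u_j> / sqrt(<u_j, u_j>), so |<v, e_j>|^2 = <v, u_j>^2 / <u_j, u_j>.
Coefficients: <v, e_1> = -16/sqrt(12), <v, e_2> = -5/sqrt(33), <v, e_3> = -15/sqrt(550).
Square and sum: Σ |<v, e_j>|^2 = 45/2.
Compute ||v||^2 = v·v = 23.
Deficit = 23 − 45/2 = 1/2 ≥ 0, confirming Bessel's inequality. (The deficit equals ||v − Σ <v,e_j> e_j||^2, the squared distance from v to span{e_j}.)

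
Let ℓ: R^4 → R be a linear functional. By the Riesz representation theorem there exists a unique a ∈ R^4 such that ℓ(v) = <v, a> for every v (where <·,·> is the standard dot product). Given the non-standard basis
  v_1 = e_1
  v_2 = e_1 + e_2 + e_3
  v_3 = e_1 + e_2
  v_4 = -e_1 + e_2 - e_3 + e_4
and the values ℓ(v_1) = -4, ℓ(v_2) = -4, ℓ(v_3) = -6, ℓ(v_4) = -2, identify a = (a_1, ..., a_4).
a = (-4, -2, 2, -2)

Write a = (a_1, ..., a_4) in the standard basis. For each basis vector v_i, ℓ(v_i) = <v_i, a> is a linear equation in the a_j's. Collect the n equations into a matrix system V a = ℓ, where row i of V is v_i (expressed in the standard basis). Since V is invertible (lower-triangular with 1s on the diagonal, up to permutation), solve by back-substitution:
  V =
[[1, 0, 0, 0],
 [1, 1, 1, 0],
 [1, 1, 0, 0],
 [-1, 1, -1, 1]]
  V a = (-4, -4, -6, -2)
Solving gives a = (-4, -2, 2, -2).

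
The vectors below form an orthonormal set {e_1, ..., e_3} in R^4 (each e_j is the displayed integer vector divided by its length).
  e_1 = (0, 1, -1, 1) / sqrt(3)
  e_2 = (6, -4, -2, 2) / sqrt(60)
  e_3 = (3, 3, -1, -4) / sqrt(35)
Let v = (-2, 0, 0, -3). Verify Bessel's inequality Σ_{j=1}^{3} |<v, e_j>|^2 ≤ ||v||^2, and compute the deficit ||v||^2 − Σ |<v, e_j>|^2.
Σ |<v, e_j>|^2 = 66/7; ||v||^2 = 13; deficit = 25/7

Write each e_j = u_j / sqrt(<u_j, u_j>) where u_j is the displayed integer vector. Then <v, e_j> = <v, u_j> / sqrt(<u_j, u_j>), so |<v, e_j>|^2 = <v, u_j>^2 / <u_j, u_j>.
Coefficients: <v, e_1> = -3/sqrt(3), <v, e_2> = -18/sqrt(60), <v, e_3> = 6/sqrt(35).
Square and sum: Σ |<v, e_j>|^2 = 66/7.
Compute ||v||^2 = v·v = 13.
Deficit = 13 − 66/7 = 25/7 ≥ 0, confirming Bessel's inequality. (The deficit equals ||v − Σ <v,e_j> e_j||^2, the squared distance from v to span{e_j}.)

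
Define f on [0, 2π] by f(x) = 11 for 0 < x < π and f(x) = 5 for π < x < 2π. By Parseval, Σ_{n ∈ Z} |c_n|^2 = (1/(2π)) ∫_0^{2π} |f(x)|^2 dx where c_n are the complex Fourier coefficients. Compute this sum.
Σ |c_n|^2 = 73

Parseval equates the L^2 energy of f (normalised by 1/(2π)) with the ℓ^2 sum of its Fourier coefficients: (1/(2π)) ∫_0^{2π} |f|^2 = Σ |c_n|^2.
Compute the left side: (1/(2π)) [∫_0^π 11^2 dx + ∫_π^{2π} 5^2 dx] = (1/(2π)) · (121π + 25π) = (121 + 25)/2 = 73.
So Σ_{n ∈ Z} |c_n|^2 = 73.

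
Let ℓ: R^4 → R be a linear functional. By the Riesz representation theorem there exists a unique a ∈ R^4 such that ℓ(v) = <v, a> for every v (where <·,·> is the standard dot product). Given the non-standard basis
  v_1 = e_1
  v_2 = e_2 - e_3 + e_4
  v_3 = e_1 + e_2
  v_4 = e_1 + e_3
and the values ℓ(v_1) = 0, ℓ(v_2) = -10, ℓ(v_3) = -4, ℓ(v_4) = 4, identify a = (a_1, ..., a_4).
a = (0, -4, 4, -2)

Write a = (a_1, ..., a_4) in the standard basis. For each basis vector v_i, ℓ(v_i) = <v_i, a> is a linear equation in the a_j's. Collect the n equations into a matrix system V a = ℓ, where row i of V is v_i (expressed in the standard basis). Since V is invertible (lower-triangular with 1s on the diagonal, up to permutation), solve by back-substitution:
  V =
[[1, 0, 0, 0],
 [0, 1, -1, 1],
 [1, 1, 0, 0],
 [1, 0, 1, 0]]
  V a = (0, -10, -4, 4)
Solving gives a = (0, -4, 4, -2).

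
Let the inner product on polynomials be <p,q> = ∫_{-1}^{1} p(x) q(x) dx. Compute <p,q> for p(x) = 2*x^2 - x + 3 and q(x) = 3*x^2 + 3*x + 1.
<p,q> = 206/15

Expand the product: p(x)·q(x) = 6*x^4 + 3*x^3 + 8*x^2 + 8*x + 3.
∫_{-1}^{1} of each monomial x^k gives [2/(k+1) if k even, 0 if k odd]. Integrating term-by-term (or equivalently evaluating the antiderivative F(x) = 6*x^5/5 + 3*x^4/4 + 8*x^3/3 + 4*x^2 + 3*x at the endpoints):
  F(1) − F(−1) = 697/60 − (-127/60) = 206/15.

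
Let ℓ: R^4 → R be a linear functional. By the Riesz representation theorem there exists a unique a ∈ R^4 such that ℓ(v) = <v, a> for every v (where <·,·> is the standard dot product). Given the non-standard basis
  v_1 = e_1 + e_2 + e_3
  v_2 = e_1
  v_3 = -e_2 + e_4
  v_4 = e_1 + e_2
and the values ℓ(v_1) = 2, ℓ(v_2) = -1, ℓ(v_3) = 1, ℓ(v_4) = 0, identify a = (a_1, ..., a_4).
a = (-1, 1, 2, 2)

Write a = (a_1, ..., a_4) in the standard basis. For each basis vector v_i, ℓ(v_i) = <v_i, a> is a linear equation in the a_j's. Collect the n equations into a matrix system V a = ℓ, where row i of V is v_i (expressed in the standard basis). Since V is invertible (lower-triangular with 1s on the diagonal, up to permutation), solve by back-substitution:
  V =
[[1, 1, 1, 0],
 [1, 0, 0, 0],
 [0, -1, 0, 1],
 [1, 1, 0, 0]]
  V a = (2, -1, 1, 0)
Solving gives a = (-1, 1, 2, 2).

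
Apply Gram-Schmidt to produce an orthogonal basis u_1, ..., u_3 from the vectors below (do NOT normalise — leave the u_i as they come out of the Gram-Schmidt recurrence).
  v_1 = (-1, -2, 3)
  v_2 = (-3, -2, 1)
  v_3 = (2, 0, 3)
Orthogonal basis:
  u_1 = (-1, -2, 3)
  u_2 = (-16/7, -4/7, -8/7)
  u_3 = (-1/6, 1/3, 1/6)

Apply the Gram-Schmidt recurrence
  u_1 = v_1
  u_i = v_i − Σ_{j<i} ((v_i · u_j) / (u_j · u_j)) · u_j.

Step by step this gives:
  u_1 = (-1, -2, 3)
  u_2 = (-16/7, -4/7, -8/7)
  u_3 = (-1/6, 1/3, 1/6)

Orthogonality check:
  u_2 · u_1 = 0 (should be 0)
  u_3 · u_1 = 0 (should be 0)
  u_3 · u_2 = 0 (should be 0)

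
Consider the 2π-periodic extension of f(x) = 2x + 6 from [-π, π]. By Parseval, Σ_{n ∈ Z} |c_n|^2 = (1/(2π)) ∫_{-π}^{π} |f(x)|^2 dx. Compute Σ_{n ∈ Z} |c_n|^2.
Σ |c_n|^2 = 4π^2/3 + 36

Expand and integrate term by term over [-π, π]:
  ∫ (2x)^2 dx = 4·(2π^3/3); ∫ 2·2·(6)·x dx = 0 (odd integrand); ∫ 6^2 dx = 36·2π.
So (1/(2π)) ∫_{-π}^{π} (2x + 6)^2 dx = 4π^2/3 + 36 = 4π^2/3 + 36.
Parseval ⇒ Σ |c_n|^2 = 4π^2/3 + 36.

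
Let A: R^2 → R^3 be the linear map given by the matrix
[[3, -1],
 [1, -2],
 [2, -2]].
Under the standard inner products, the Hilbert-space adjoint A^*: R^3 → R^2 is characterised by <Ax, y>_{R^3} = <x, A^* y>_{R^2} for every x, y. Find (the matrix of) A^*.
A^* = A^T =
[[3, 1, 2],
 [-1, -2, -2]]

For real matrices with standard dot products, the defining identity <Ax, y> = <x, A^* y> gives (Ax)^T y = x^T (A^*) y, i.e. x^T A^T y = x^T (A^*) y. Since this holds for all x, y, we must have A^* = A^T. Therefore
A^* =
[[3, 1, 2],
 [-1, -2, -2]].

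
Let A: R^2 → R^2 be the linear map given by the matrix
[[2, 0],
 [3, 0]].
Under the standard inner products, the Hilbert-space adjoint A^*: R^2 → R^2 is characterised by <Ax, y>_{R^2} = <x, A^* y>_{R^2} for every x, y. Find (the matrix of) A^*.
A^* = A^T =
[[2, 3],
 [0, 0]]

For real matrices with standard dot products, the defining identity <Ax, y> = <x, A^* y> gives (Ax)^T y = x^T (A^*) y, i.e. x^T A^T y = x^T (A^*) y. Since this holds for all x, y, we must have A^* = A^T. Therefore
A^* =
[[2, 3],
 [0, 0]].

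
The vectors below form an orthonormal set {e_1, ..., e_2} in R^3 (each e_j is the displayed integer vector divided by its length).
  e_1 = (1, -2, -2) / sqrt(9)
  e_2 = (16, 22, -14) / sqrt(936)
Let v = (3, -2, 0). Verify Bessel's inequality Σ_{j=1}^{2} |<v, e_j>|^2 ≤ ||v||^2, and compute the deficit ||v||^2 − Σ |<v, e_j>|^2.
Σ |<v, e_j>|^2 = 71/13; ||v||^2 = 13; deficit = 98/13

Write each e_j = u_j / sqrt(<u_j, u_j>) where u_j is the displayed integer vector. Then <v, e_j> = <v, u_j> / sqrt(<u_j, u_j>), so |<v, e_j>|^2 = <v, u_j>^2 / <u_j, u_j>.
Coefficients: <v, e_1> = 7/sqrt(9), <v, e_2> = 4/sqrt(936).
Square and sum: Σ |<v, e_j>|^2 = 71/13.
Compute ||v||^2 = v·v = 13.
Deficit = 13 − 71/13 = 98/13 ≥ 0, confirming Bessel's inequality. (The deficit equals ||v − Σ <v,e_j> e_j||^2, the squared distance from v to span{e_j}.)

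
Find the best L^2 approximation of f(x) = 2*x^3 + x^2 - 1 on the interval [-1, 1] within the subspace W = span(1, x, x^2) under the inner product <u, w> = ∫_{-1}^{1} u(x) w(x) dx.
g(x) = x^2 + 6*x/5 - 1

The best approximation g ∈ W is the orthogonal projection of f onto W. Writing g = a_0 + a_1 x + a_2 x^2, the coefficients solve the normal equations G · a = b where
  G_{ij} = <φ_i, φ_j> and b_i = <f, φ_i>, with φ_0 = 1, φ_1 = x, φ_2 = x^2.
G =
  [2, 0, 2/3]
  [0, 2/3, 0]
  [2/3, 0, 2/5],
b = (-4/3, 4/5, -4/15).
Solving gives a_0 = -1, a_1 = 6/5, a_2 = 1, so
  g(x) = x^2 + 6*x/5 - 1.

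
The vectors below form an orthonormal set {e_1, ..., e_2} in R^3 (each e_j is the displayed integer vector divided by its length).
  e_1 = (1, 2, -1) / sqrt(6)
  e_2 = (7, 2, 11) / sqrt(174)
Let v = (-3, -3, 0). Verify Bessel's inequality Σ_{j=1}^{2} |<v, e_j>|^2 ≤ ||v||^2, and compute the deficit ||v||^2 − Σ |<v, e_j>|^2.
Σ |<v, e_j>|^2 = 513/29; ||v||^2 = 18; deficit = 9/29

Write each e_j = u_j / sqrt(<u_j, u_j>) where u_j is the displayed integer vector. Then <v, e_j> = <v, u_j> / sqrt(<u_j, u_j>), so |<v, e_j>|^2 = <v, u_j>^2 / <u_j, u_j>.
Coefficients: <v, e_1> = -9/sqrt(6), <v, e_2> = -27/sqrt(174).
Square and sum: Σ |<v, e_j>|^2 = 513/29.
Compute ||v||^2 = v·v = 18.
Deficit = 18 − 513/29 = 9/29 ≥ 0, confirming Bessel's inequality. (The deficit equals ||v − Σ <v,e_j> e_j||^2, the squared distance from v to span{e_j}.)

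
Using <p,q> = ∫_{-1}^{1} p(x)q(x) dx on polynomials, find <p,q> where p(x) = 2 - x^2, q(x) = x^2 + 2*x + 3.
<p,q> = 164/15

Expand the product: p(x)·q(x) = -x^4 - 2*x^3 - x^2 + 4*x + 6.
∫_{-1}^{1} of each monomial x^k gives [2/(k+1) if k even, 0 if k odd]. Integrating term-by-term (or equivalently evaluating the antiderivative F(x) = -x^5/5 - x^4/2 - x^3/3 + 2*x^2 + 6*x at the endpoints):
  F(1) − F(−1) = 209/30 − (-119/30) = 164/15.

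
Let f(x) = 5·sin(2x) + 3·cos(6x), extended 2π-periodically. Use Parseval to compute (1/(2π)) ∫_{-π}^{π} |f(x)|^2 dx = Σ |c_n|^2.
Σ |c_n|^2 = 17

Expand |f|^2 and use orthogonality of {sin(nx), cos(mx)} on [-π, π]:
  ∫_{-π}^{π} sin(nx)^2 dx = π, ∫ cos(mx)^2 dx = π, and cross terms integrate to 0.
So ∫_{-π}^{π} f(x)^2 dx = 5^2 · π + 3^2 · π = (25 + 9)π.
Divide by 2π: (25 + 9)/2 = 17.
By Parseval, this equals Σ |c_n|^2.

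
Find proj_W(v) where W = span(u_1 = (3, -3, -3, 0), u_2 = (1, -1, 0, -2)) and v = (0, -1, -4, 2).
proj_W(v) = (17/14, -17/14, -18/7, 19/7)

Set up U = [u_1 | ... | u_2] ∈ R^(4×2). The projector onto W = col(U) is P = U (U^T U)^(-1) U^T.
Compute U^T U =
  [27, 6]
  [6, 6],
and U^T v = (15, -3).
Solve U^T U · c = U^T v for the coefficients: c = (6/7, -19/14). The projection is proj_W(v) = U c.
Check: (v - proj_W(v)) · u_1 = 0  (should be 0).
Check: (v - proj_W(v)) · u_2 = 0  (should be 0).
Result: proj_W(v) = (17/14, -17/14, -18/7, 19/7).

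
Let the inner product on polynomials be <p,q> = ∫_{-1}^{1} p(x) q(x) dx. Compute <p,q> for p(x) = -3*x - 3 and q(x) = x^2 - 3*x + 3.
<p,q> = -14

Expand the product: p(x)·q(x) = -3*x^3 + 6*x^2 - 9.
∫_{-1}^{1} of each monomial x^k gives [2/(k+1) if k even, 0 if k odd]. Integrating term-by-term (or equivalently evaluating the antiderivative F(x) = -3*x^4/4 + 2*x^3 - 9*x at the endpoints):
  F(1) − F(−1) = -31/4 − (25/4) = -14.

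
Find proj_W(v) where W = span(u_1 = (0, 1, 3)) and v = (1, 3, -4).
proj_W(v) = (0, -9/10, -27/10)

Set up U = [u_1 | ... | u_1] ∈ R^(3×1). The projector onto W = col(U) is P = U (U^T U)^(-1) U^T.
Compute U^T U =
  [10],
and U^T v = (-9).
Solve U^T U · c = U^T v for the coefficients: c = (-9/10). The projection is proj_W(v) = U c.
Check: (v - proj_W(v)) · u_1 = 0  (should be 0).
Result: proj_W(v) = (0, -9/10, -27/10).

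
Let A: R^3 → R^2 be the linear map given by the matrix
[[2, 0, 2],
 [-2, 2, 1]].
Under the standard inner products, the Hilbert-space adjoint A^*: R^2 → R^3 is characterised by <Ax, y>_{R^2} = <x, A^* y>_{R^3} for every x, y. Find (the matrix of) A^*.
A^* = A^T =
[[2, -2],
 [0, 2],
 [2, 1]]

For real matrices with standard dot products, the defining identity <Ax, y> = <x, A^* y> gives (Ax)^T y = x^T (A^*) y, i.e. x^T A^T y = x^T (A^*) y. Since this holds for all x, y, we must have A^* = A^T. Therefore
A^* =
[[2, -2],
 [0, 2],
 [2, 1]].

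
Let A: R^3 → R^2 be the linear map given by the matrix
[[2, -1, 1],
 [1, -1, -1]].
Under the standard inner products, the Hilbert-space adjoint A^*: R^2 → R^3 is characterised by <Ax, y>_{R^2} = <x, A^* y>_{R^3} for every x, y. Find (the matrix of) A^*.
A^* = A^T =
[[2, 1],
 [-1, -1],
 [1, -1]]

For real matrices with standard dot products, the defining identity <Ax, y> = <x, A^* y> gives (Ax)^T y = x^T (A^*) y, i.e. x^T A^T y = x^T (A^*) y. Since this holds for all x, y, we must have A^* = A^T. Therefore
A^* =
[[2, 1],
 [-1, -1],
 [1, -1]].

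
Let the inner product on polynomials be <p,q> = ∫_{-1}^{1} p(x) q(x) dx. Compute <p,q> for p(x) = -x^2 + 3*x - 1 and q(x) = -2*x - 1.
<p,q> = -4/3

Expand the product: p(x)·q(x) = 2*x^3 - 5*x^2 - x + 1.
∫_{-1}^{1} of each monomial x^k gives [2/(k+1) if k even, 0 if k odd]. Integrating term-by-term (or equivalently evaluating the antiderivative F(x) = x^4/2 - 5*x^3/3 - x^2/2 + x at the endpoints):
  F(1) − F(−1) = -2/3 − (2/3) = -4/3.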